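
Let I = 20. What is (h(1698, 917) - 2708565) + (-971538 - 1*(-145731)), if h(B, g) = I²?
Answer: -3533972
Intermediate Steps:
h(B, g) = 400 (h(B, g) = 20² = 400)
(h(1698, 917) - 2708565) + (-971538 - 1*(-145731)) = (400 - 2708565) + (-971538 - 1*(-145731)) = -2708165 + (-971538 + 145731) = -2708165 - 825807 = -3533972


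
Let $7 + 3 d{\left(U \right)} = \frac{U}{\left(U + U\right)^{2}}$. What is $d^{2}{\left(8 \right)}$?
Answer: $\frac{49729}{9216} \approx 5.3959$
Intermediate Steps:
$d{\left(U \right)} = - \frac{7}{3} + \frac{1}{12 U}$ ($d{\left(U \right)} = - \frac{7}{3} + \frac{U \frac{1}{\left(U + U\right)^{2}}}{3} = - \frac{7}{3} + \frac{U \frac{1}{\left(2 U\right)^{2}}}{3} = - \frac{7}{3} + \frac{U \frac{1}{4 U^{2}}}{3} = - \frac{7}{3} + \frac{\frac{1}{4} \frac{1}{U}}{3} = - \frac{7}{3} + \frac{1}{12 U}$)
$d^{2}{\left(8 \right)} = \left(\frac{1 - 224}{12 \cdot 8}\right)^{2} = \left(\frac{1}{12} \cdot \frac{1}{8} \left(1 - 224\right)\right)^{2} = \left(\frac{1}{12} \cdot \frac{1}{8} \left(-223\right)\right)^{2} = \left(- \frac{223}{96}\right)^{2} = \frac{49729}{9216}$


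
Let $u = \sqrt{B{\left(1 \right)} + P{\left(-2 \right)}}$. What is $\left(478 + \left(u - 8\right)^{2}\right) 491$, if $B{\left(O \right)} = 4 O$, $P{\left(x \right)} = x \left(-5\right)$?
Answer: $272996 - 7856 \sqrt{14} \approx 2.436 \cdot 10^{5}$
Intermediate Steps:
$P{\left(x \right)} = - 5 x$
$u = \sqrt{14}$ ($u = \sqrt{4 \cdot 1 - -10} = \sqrt{4 + 10} = \sqrt{14} \approx 3.7417$)
$\left(478 + \left(u - 8\right)^{2}\right) 491 = \left(478 + \left(\sqrt{14} - 8\right)^{2}\right) 491 = \left(478 + \left(-8 + \sqrt{14}\right)^{2}\right) 491 = 234698 + 491 \left(-8 + \sqrt{14}\right)^{2}$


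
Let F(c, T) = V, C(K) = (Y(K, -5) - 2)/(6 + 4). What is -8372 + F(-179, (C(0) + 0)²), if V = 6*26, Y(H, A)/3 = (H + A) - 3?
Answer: -8216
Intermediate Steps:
Y(H, A) = -9 + 3*A + 3*H (Y(H, A) = 3*((H + A) - 3) = 3*((A + H) - 3) = 3*(-3 + A + H) = -9 + 3*A + 3*H)
C(K) = -13/5 + 3*K/10 (C(K) = ((-9 + 3*(-5) + 3*K) - 2)/(6 + 4) = ((-9 - 15 + 3*K) - 2)/10 = ((-24 + 3*K) - 2)*(⅒) = (-26 + 3*K)*(⅒) = -13/5 + 3*K/10)
V = 156
F(c, T) = 156
-8372 + F(-179, (C(0) + 0)²) = -8372 + 156 = -8216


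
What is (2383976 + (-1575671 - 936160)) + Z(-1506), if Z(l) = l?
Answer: -129361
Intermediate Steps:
(2383976 + (-1575671 - 936160)) + Z(-1506) = (2383976 + (-1575671 - 936160)) - 1506 = (2383976 - 2511831) - 1506 = -127855 - 1506 = -129361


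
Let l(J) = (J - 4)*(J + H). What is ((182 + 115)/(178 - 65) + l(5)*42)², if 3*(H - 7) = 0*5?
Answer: 3277448001/12769 ≈ 2.5667e+5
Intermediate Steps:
H = 7 (H = 7 + (0*5)/3 = 7 + (⅓)*0 = 7 + 0 = 7)
l(J) = (-4 + J)*(7 + J) (l(J) = (J - 4)*(J + 7) = (-4 + J)*(7 + J))
((182 + 115)/(178 - 65) + l(5)*42)² = ((182 + 115)/(178 - 65) + (-28 + 5² + 3*5)*42)² = (297/113 + (-28 + 25 + 15)*42)² = (297*(1/113) + 12*42)² = (297/113 + 504)² = (57249/113)² = 3277448001/12769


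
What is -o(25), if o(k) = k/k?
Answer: -1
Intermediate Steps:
o(k) = 1
-o(25) = -1*1 = -1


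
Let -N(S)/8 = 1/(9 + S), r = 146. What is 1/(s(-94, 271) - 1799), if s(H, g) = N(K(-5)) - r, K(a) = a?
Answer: -1/1947 ≈ -0.00051361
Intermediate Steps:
N(S) = -8/(9 + S)
s(H, g) = -148 (s(H, g) = -8/(9 - 5) - 1*146 = -8/4 - 146 = -8*¼ - 146 = -2 - 146 = -148)
1/(s(-94, 271) - 1799) = 1/(-148 - 1799) = 1/(-1947) = -1/1947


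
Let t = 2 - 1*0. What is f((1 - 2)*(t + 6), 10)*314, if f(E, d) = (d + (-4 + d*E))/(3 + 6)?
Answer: -23236/9 ≈ -2581.8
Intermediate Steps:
t = 2 (t = 2 + 0 = 2)
f(E, d) = -4/9 + d/9 + E*d/9 (f(E, d) = (d + (-4 + E*d))/9 = (-4 + d + E*d)*(⅑) = -4/9 + d/9 + E*d/9)
f((1 - 2)*(t + 6), 10)*314 = (-4/9 + (⅑)*10 + (⅑)*((1 - 2)*(2 + 6))*10)*314 = (-4/9 + 10/9 + (⅑)*(-1*8)*10)*314 = (-4/9 + 10/9 + (⅑)*(-8)*10)*314 = (-4/9 + 10/9 - 80/9)*314 = -74/9*314 = -23236/9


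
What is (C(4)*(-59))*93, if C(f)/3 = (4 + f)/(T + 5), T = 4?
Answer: -14632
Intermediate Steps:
C(f) = 4/3 + f/3 (C(f) = 3*((4 + f)/(4 + 5)) = 3*((4 + f)/9) = 3*((4 + f)*(⅑)) = 3*(4/9 + f/9) = 4/3 + f/3)
(C(4)*(-59))*93 = ((4/3 + (⅓)*4)*(-59))*93 = ((4/3 + 4/3)*(-59))*93 = ((8/3)*(-59))*93 = -472/3*93 = -14632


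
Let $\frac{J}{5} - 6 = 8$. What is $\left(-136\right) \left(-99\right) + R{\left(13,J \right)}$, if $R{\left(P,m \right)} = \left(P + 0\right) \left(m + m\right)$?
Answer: $15284$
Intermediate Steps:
$J = 70$ ($J = 30 + 5 \cdot 8 = 30 + 40 = 70$)
$R{\left(P,m \right)} = 2 P m$ ($R{\left(P,m \right)} = P 2 m = 2 P m$)
$\left(-136\right) \left(-99\right) + R{\left(13,J \right)} = \left(-136\right) \left(-99\right) + 2 \cdot 13 \cdot 70 = 13464 + 1820 = 15284$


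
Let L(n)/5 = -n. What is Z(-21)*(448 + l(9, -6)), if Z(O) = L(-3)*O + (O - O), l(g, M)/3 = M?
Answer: -135450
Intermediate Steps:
l(g, M) = 3*M
L(n) = -5*n (L(n) = 5*(-n) = -5*n)
Z(O) = 15*O (Z(O) = (-5*(-3))*O + (O - O) = 15*O + 0 = 15*O)
Z(-21)*(448 + l(9, -6)) = (15*(-21))*(448 + 3*(-6)) = -315*(448 - 18) = -315*430 = -135450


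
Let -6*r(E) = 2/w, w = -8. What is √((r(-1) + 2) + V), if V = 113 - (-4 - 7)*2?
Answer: √19734/12 ≈ 11.706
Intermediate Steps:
r(E) = 1/24 (r(E) = -1/(3*(-8)) = -(-1)/(3*8) = -⅙*(-¼) = 1/24)
V = 135 (V = 113 - (-11)*2 = 113 - 1*(-22) = 113 + 22 = 135)
√((r(-1) + 2) + V) = √((1/24 + 2) + 135) = √(49/24 + 135) = √(3289/24) = √19734/12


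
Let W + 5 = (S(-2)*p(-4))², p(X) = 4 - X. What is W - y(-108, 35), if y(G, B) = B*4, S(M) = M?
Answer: 111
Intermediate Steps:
y(G, B) = 4*B
W = 251 (W = -5 + (-2*(4 - 1*(-4)))² = -5 + (-2*(4 + 4))² = -5 + (-2*8)² = -5 + (-16)² = -5 + 256 = 251)
W - y(-108, 35) = 251 - 4*35 = 251 - 1*140 = 251 - 140 = 111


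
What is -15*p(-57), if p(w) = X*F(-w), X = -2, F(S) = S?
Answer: 1710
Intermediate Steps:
p(w) = 2*w (p(w) = -(-2)*w = 2*w)
-15*p(-57) = -30*(-57) = -15*(-114) = 1710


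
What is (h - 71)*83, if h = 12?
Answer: -4897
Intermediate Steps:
(h - 71)*83 = (12 - 71)*83 = -59*83 = -4897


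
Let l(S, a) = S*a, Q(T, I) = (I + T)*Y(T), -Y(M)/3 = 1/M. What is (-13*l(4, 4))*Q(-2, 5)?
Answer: -936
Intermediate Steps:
Y(M) = -3/M
Q(T, I) = -3*(I + T)/T (Q(T, I) = (I + T)*(-3/T) = -3*(I + T)/T)
(-13*l(4, 4))*Q(-2, 5) = (-52*4)*(-3 - 3*5/(-2)) = (-13*16)*(-3 - 3*5*(-½)) = -208*(-3 + 15/2) = -208*9/2 = -936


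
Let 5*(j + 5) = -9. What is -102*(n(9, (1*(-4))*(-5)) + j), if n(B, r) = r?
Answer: -6732/5 ≈ -1346.4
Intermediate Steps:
j = -34/5 (j = -5 + (1/5)*(-9) = -5 - 9/5 = -34/5 ≈ -6.8000)
-102*(n(9, (1*(-4))*(-5)) + j) = -102*((1*(-4))*(-5) - 34/5) = -102*(-4*(-5) - 34/5) = -102*(20 - 34/5) = -102*66/5 = -6732/5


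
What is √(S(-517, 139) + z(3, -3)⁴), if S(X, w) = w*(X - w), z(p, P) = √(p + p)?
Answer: 2*I*√22787 ≈ 301.91*I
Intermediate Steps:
z(p, P) = √2*√p (z(p, P) = √(2*p) = √2*√p)
√(S(-517, 139) + z(3, -3)⁴) = √(139*(-517 - 1*139) + (√2*√3)⁴) = √(139*(-517 - 139) + (√6)⁴) = √(139*(-656) + 36) = √(-91184 + 36) = √(-91148) = 2*I*√22787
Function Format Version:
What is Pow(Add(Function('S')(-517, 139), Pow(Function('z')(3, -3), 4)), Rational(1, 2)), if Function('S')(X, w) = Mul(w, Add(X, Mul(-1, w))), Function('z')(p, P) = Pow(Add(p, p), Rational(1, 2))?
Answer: Mul(2, I, Pow(22787, Rational(1, 2))) ≈ Mul(301.91, I)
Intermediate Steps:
Function('z')(p, P) = Mul(Pow(2, Rational(1, 2)), Pow(p, Rational(1, 2))) (Function('z')(p, P) = Pow(Mul(2, p), Rational(1, 2)) = Mul(Pow(2, Rational(1, 2)), Pow(p, Rational(1, 2))))
Pow(Add(Function('S')(-517, 139), Pow(Function('z')(3, -3), 4)), Rational(1, 2)) = Pow(Add(Mul(139, Add(-517, Mul(-1, 139))), Pow(Mul(Pow(2, Rational(1, 2)), Pow(3, Rational(1, 2))), 4)), Rational(1, 2)) = Pow(Add(Mul(139, Add(-517, -139)), Pow(Pow(6, Rational(1, 2)), 4)), Rational(1, 2)) = Pow(Add(Mul(139, -656), 36), Rational(1, 2)) = Pow(Add(-91184, 36), Rational(1, 2)) = Pow(-91148, Rational(1, 2)) = Mul(2, I, Pow(22787, Rational(1, 2)))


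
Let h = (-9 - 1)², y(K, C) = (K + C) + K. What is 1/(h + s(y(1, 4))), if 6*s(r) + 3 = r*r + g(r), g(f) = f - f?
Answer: 2/211 ≈ 0.0094787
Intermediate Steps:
g(f) = 0
y(K, C) = C + 2*K (y(K, C) = (C + K) + K = C + 2*K)
s(r) = -½ + r²/6 (s(r) = -½ + (r*r + 0)/6 = -½ + (r² + 0)/6 = -½ + r²/6)
h = 100 (h = (-10)² = 100)
1/(h + s(y(1, 4))) = 1/(100 + (-½ + (4 + 2*1)²/6)) = 1/(100 + (-½ + (4 + 2)²/6)) = 1/(100 + (-½ + (⅙)*6²)) = 1/(100 + (-½ + (⅙)*36)) = 1/(100 + (-½ + 6)) = 1/(100 + 11/2) = 1/(211/2) = 2/211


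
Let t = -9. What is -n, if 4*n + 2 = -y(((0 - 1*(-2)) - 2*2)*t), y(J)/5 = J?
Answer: 23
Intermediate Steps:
y(J) = 5*J
n = -23 (n = -½ + (-5*((0 - 1*(-2)) - 2*2)*(-9))/4 = -½ + (-5*((0 + 2) - 4)*(-9))/4 = -½ + (-5*(2 - 4)*(-9))/4 = -½ + (-5*(-2*(-9)))/4 = -½ + (-5*18)/4 = -½ + (-1*90)/4 = -½ + (¼)*(-90) = -½ - 45/2 = -23)
-n = -1*(-23) = 23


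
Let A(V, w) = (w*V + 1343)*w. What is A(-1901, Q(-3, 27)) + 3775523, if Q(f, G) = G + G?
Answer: -1695271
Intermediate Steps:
Q(f, G) = 2*G
A(V, w) = w*(1343 + V*w) (A(V, w) = (V*w + 1343)*w = (1343 + V*w)*w = w*(1343 + V*w))
A(-1901, Q(-3, 27)) + 3775523 = (2*27)*(1343 - 3802*27) + 3775523 = 54*(1343 - 1901*54) + 3775523 = 54*(1343 - 102654) + 3775523 = 54*(-101311) + 3775523 = -5470794 + 3775523 = -1695271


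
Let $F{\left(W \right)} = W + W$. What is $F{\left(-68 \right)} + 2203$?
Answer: $2067$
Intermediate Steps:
$F{\left(W \right)} = 2 W$
$F{\left(-68 \right)} + 2203 = 2 \left(-68\right) + 2203 = -136 + 2203 = 2067$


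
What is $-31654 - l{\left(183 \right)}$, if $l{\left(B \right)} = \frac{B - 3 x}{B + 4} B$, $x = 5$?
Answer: $- \frac{5950042}{187} \approx -31818.0$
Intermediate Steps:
$l{\left(B \right)} = \frac{B \left(-15 + B\right)}{4 + B}$ ($l{\left(B \right)} = \frac{B - 15}{B + 4} B = \frac{B - 15}{4 + B} B = \frac{-15 + B}{4 + B} B = \frac{B \left(-15 + B\right)}{4 + B}$)
$-31654 - l{\left(183 \right)} = -31654 - \frac{183 \left(-15 + 183\right)}{4 + 183} = -31654 - 183 \cdot \frac{1}{187} \cdot 168 = -31654 - \frac{30744}{187} = - \frac{5950042}{187}$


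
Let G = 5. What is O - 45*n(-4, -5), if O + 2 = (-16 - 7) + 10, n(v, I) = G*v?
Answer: 885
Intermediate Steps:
n(v, I) = 5*v
O = -15 (O = -2 + ((-16 - 7) + 10) = -2 + (-23 + 10) = -2 - 13 = -15)
O - 45*n(-4, -5) = -15 - 225*(-4) = -15 - 45*(-20) = -15 + 900 = 885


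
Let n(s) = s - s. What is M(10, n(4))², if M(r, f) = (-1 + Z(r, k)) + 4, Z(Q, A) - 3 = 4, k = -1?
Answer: 100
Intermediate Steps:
n(s) = 0
Z(Q, A) = 7 (Z(Q, A) = 3 + 4 = 7)
M(r, f) = 10 (M(r, f) = (-1 + 7) + 4 = 6 + 4 = 10)
M(10, n(4))² = 10² = 100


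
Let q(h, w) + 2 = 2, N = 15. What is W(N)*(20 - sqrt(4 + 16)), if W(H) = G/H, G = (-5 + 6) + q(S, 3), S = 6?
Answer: 4/3 - 2*sqrt(5)/15 ≈ 1.0352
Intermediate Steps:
q(h, w) = 0 (q(h, w) = -2 + 2 = 0)
G = 1 (G = (-5 + 6) + 0 = 1 + 0 = 1)
W(H) = 1/H
W(N)*(20 - sqrt(4 + 16)) = (20 - sqrt(4 + 16))/15 = (20 - sqrt(20))/15 = (20 - 2*sqrt(5))/15 = 4/3 - 2*sqrt(5)/15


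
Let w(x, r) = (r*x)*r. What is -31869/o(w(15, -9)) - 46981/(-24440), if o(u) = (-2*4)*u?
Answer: 1716019/329940 ≈ 5.2010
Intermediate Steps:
w(x, r) = x*r²
o(u) = -8*u
-31869/o(w(15, -9)) - 46981/(-24440) = -31869/((-120*(-9)²)) - 46981/(-24440) = -31869/((-120*81)) - 46981*(-1/24440) = -31869/((-8*1215)) + 46981/24440 = -31869/(-9720) + 46981/24440 = -31869*(-1/9720) + 46981/24440 = 3541/1080 + 46981/24440 = 1716019/329940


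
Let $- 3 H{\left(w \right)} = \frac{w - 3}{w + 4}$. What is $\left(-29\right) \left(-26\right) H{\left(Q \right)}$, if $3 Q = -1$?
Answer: $\frac{7540}{33} \approx 228.48$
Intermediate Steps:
$Q = - \frac{1}{3}$ ($Q = \frac{1}{3} \left(-1\right) = - \frac{1}{3} \approx -0.33333$)
$H{\left(w \right)} = - \frac{-3 + w}{3 \left(4 + w\right)}$ ($H{\left(w \right)} = - \frac{\left(w - 3\right) \frac{1}{w + 4}}{3} = - \frac{\left(-3 + w\right) \frac{1}{4 + w}}{3} = - \frac{\frac{1}{4 + w} \left(-3 + w\right)}{3} = - \frac{-3 + w}{3 \left(4 + w\right)}$)
$\left(-29\right) \left(-26\right) H{\left(Q \right)} = \left(-29\right) \left(-26\right) \frac{3 - - \frac{1}{3}}{3 \left(4 - \frac{1}{3}\right)} = 754 \frac{3 + \frac{1}{3}}{3 \cdot \frac{11}{3}} = 754 \cdot \frac{1}{3} \cdot \frac{3}{11} \cdot \frac{10}{3} = 754 \cdot \frac{10}{33} = \frac{7540}{33}$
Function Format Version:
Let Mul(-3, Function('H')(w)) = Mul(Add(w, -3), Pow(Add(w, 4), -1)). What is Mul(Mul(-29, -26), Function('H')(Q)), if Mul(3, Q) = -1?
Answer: Rational(7540, 33) ≈ 228.48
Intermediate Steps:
Q = Rational(-1, 3) (Q = Mul(Rational(1, 3), -1) = Rational(-1, 3) ≈ -0.33333)
Function('H')(w) = Mul(Rational(-1, 3), Pow(Add(4, w), -1), Add(-3, w)) (Function('H')(w) = Mul(Rational(-1, 3), Mul(Add(w, -3), Pow(Add(w, 4), -1))) = Mul(Rational(-1, 3), Mul(Add(-3, w), Pow(Add(4, w), -1))) = Mul(Rational(-1, 3), Mul(Pow(Add(4, w), -1), Add(-3, w))) = Mul(Rational(-1, 3), Pow(Add(4, w), -1), Add(-3, w)))
Mul(Mul(-29, -26), Function('H')(Q)) = Mul(Mul(-29, -26), Mul(Rational(1, 3), Pow(Add(4, Rational(-1, 3)), -1), Add(3, Mul(-1, Rational(-1, 3))))) = Mul(754, Mul(Rational(1, 3), Pow(Rational(11, 3), -1), Add(3, Rational(1, 3)))) = Mul(754, Mul(Rational(1, 3), Rational(3, 11), Rational(10, 3))) = Mul(754, Rational(10, 33)) = Rational(7540, 33)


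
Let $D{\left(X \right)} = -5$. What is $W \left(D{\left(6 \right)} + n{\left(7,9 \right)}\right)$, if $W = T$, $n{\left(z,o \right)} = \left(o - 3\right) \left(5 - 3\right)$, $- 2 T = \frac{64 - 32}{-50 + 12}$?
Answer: $\frac{56}{19} \approx 2.9474$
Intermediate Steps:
$T = \frac{8}{19}$ ($T = - \frac{\left(64 - 32\right) \frac{1}{-50 + 12}}{2} = - \frac{32 \frac{1}{-38}}{2} = - \frac{32 \left(- \frac{1}{38}\right)}{2} = \left(- \frac{1}{2}\right) \left(- \frac{16}{19}\right) = \frac{8}{19} \approx 0.42105$)
$n{\left(z,o \right)} = -6 + 2 o$ ($n{\left(z,o \right)} = \left(-3 + o\right) 2 = -6 + 2 o$)
$W = \frac{8}{19} \approx 0.42105$
$W \left(D{\left(6 \right)} + n{\left(7,9 \right)}\right) = \frac{8 \left(-5 + \left(-6 + 2 \cdot 9\right)\right)}{19} = \frac{8 \left(-5 + \left(-6 + 18\right)\right)}{19} = \frac{8 \left(-5 + 12\right)}{19} = \frac{8}{19} \cdot 7 = \frac{56}{19}$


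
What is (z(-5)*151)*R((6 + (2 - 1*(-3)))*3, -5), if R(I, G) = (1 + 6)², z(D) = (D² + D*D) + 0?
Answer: 369950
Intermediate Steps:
z(D) = 2*D² (z(D) = (D² + D²) + 0 = 2*D² + 0 = 2*D²)
R(I, G) = 49 (R(I, G) = 7² = 49)
(z(-5)*151)*R((6 + (2 - 1*(-3)))*3, -5) = ((2*(-5)²)*151)*49 = ((2*25)*151)*49 = (50*151)*49 = 7550*49 = 369950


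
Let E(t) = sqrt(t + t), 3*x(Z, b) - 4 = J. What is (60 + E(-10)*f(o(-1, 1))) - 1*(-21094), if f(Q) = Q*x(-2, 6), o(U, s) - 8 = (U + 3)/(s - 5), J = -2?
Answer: 21154 + 10*I*sqrt(5) ≈ 21154.0 + 22.361*I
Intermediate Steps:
x(Z, b) = 2/3 (x(Z, b) = 4/3 + (1/3)*(-2) = 4/3 - 2/3 = 2/3)
o(U, s) = 8 + (3 + U)/(-5 + s) (o(U, s) = 8 + (U + 3)/(s - 5) = 8 + (3 + U)/(-5 + s))
f(Q) = 2*Q/3 (f(Q) = Q*(2/3) = 2*Q/3)
E(t) = sqrt(2)*sqrt(t) (E(t) = sqrt(2*t) = sqrt(2)*sqrt(t))
(60 + E(-10)*f(o(-1, 1))) - 1*(-21094) = (60 + (sqrt(2)*sqrt(-10))*(2*((-37 - 1 + 8*1)/(-5 + 1))/3)) - 1*(-21094) = (60 + (sqrt(2)*(I*sqrt(10)))*(2*((-37 - 1 + 8)/(-4))/3)) + 21094 = (60 + (2*I*sqrt(5))*(2*(-1/4*(-30))/3)) + 21094 = (60 + (2*I*sqrt(5))*((2/3)*(15/2))) + 21094 = (60 + (2*I*sqrt(5))*5) + 21094 = (60 + 10*I*sqrt(5)) + 21094 = 21154 + 10*I*sqrt(5)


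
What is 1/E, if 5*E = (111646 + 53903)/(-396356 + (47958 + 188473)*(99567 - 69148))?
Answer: 11985997055/55183 ≈ 2.1720e+5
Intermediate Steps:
E = 55183/11985997055 (E = ((111646 + 53903)/(-396356 + (47958 + 188473)*(99567 - 69148)))/5 = (165549/(-396356 + 236431*30419))/5 = (165549/(-396356 + 7191994589))/5 = (165549/7191598233)/5 = (165549*(1/7191598233))/5 = (1/5)*(55183/2397199411) = 55183/11985997055 ≈ 4.6040e-6)
1/E = 1/(55183/11985997055) = 11985997055/55183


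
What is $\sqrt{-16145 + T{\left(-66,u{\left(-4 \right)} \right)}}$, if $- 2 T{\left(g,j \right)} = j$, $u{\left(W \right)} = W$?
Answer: $i \sqrt{16143} \approx 127.06 i$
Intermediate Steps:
$T{\left(g,j \right)} = - \frac{j}{2}$
$\sqrt{-16145 + T{\left(-66,u{\left(-4 \right)} \right)}} = \sqrt{-16145 - -2} = \sqrt{-16145 + 2} = \sqrt{-16143} = i \sqrt{16143}$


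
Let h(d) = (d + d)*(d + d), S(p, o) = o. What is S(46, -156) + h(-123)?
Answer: 60360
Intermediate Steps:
h(d) = 4*d² (h(d) = (2*d)*(2*d) = 4*d²)
S(46, -156) + h(-123) = -156 + 4*(-123)² = -156 + 4*15129 = -156 + 60516 = 60360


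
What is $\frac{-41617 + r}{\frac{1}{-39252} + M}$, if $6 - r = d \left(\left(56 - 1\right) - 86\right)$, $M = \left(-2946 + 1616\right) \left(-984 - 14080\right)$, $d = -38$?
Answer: $- \frac{1679553828}{786418530239} \approx -0.0021357$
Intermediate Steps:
$M = 20035120$ ($M = \left(-1330\right) \left(-15064\right) = 20035120$)
$r = -1172$ ($r = 6 - - 38 \left(\left(56 - 1\right) - 86\right) = 6 - - 38 \left(55 - 86\right) = 6 - \left(-38\right) \left(-31\right) = 6 - 1178 = -1172$)
$\frac{-41617 + r}{\frac{1}{-39252} + M} = \frac{-41617 - 1172}{\frac{1}{-39252} + 20035120} = - \frac{42789}{- \frac{1}{39252} + 20035120} = - \frac{42789}{\frac{786418530239}{39252}} = \left(-42789\right) \frac{39252}{786418530239} = - \frac{1679553828}{786418530239}$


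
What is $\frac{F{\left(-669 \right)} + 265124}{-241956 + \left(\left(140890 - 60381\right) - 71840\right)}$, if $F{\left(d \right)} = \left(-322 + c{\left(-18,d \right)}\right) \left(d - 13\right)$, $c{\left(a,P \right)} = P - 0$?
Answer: $- \frac{940986}{233287} \approx -4.0336$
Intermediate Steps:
$c{\left(a,P \right)} = P$ ($c{\left(a,P \right)} = P + 0 = P$)
$F{\left(d \right)} = \left(-322 + d\right) \left(-13 + d\right)$ ($F{\left(d \right)} = \left(-322 + d\right) \left(d - 13\right) = \left(-322 + d\right) \left(-13 + d\right)$)
$\frac{F{\left(-669 \right)} + 265124}{-241956 + \left(\left(140890 - 60381\right) - 71840\right)} = \frac{\left(4186 + \left(-669\right)^{2} - -224115\right) + 265124}{-241956 + \left(\left(140890 - 60381\right) - 71840\right)} = \frac{\left(4186 + 447561 + 224115\right) + 265124}{-241956 + \left(80509 - 71840\right)} = \frac{675862 + 265124}{-241956 + 8669} = \frac{940986}{-233287} = 940986 \left(- \frac{1}{233287}\right) = - \frac{940986}{233287}$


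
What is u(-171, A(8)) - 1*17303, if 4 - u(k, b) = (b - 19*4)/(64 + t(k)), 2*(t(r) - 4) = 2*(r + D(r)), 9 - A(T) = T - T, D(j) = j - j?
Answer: -1781864/103 ≈ -17300.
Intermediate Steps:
D(j) = 0
A(T) = 9 (A(T) = 9 - (T - T) = 9 - 1*0 = 9 + 0 = 9)
t(r) = 4 + r (t(r) = 4 + (2*(r + 0))/2 = 4 + (2*r)/2 = 4 + r)
u(k, b) = 4 - (-76 + b)/(68 + k) (u(k, b) = 4 - (b - 19*4)/(64 + (4 + k)) = 4 - (b - 76)/(68 + k) = 4 - (-76 + b)/(68 + k))
u(-171, A(8)) - 1*17303 = (348 - 1*9 + 4*(-171))/(68 - 171) - 1*17303 = (348 - 9 - 684)/(-103) - 17303 = -1/103*(-345) - 17303 = 345/103 - 17303 = -1781864/103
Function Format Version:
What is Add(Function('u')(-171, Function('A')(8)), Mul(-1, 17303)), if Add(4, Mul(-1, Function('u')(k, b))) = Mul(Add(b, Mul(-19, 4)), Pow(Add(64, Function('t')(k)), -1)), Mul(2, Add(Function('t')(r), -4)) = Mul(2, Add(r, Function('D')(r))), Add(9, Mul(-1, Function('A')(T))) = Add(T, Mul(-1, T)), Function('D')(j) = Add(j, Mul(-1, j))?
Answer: Rational(-1781864, 103) ≈ -17300.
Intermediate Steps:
Function('D')(j) = 0
Function('A')(T) = 9 (Function('A')(T) = Add(9, Mul(-1, Add(T, Mul(-1, T)))) = Add(9, Mul(-1, 0)) = Add(9, 0) = 9)
Function('t')(r) = Add(4, r) (Function('t')(r) = Add(4, Mul(Rational(1, 2), Mul(2, Add(r, 0)))) = Add(4, Mul(Rational(1, 2), Mul(2, r))) = Add(4, r))
Function('u')(k, b) = Add(4, Mul(-1, Pow(Add(68, k), -1), Add(-76, b))) (Function('u')(k, b) = Add(4, Mul(-1, Mul(Add(b, Mul(-19, 4)), Pow(Add(64, Add(4, k)), -1)))) = Add(4, Mul(-1, Mul(Add(b, -76), Pow(Add(68, k), -1)))) = Add(4, Mul(-1, Mul(Add(-76, b), Pow(Add(68, k), -1)))) = Add(4, Mul(-1, Mul(Pow(Add(68, k), -1), Add(-76, b)))) = Add(4, Mul(-1, Pow(Add(68, k), -1), Add(-76, b))))
Add(Function('u')(-171, Function('A')(8)), Mul(-1, 17303)) = Add(Mul(Pow(Add(68, -171), -1), Add(348, Mul(-1, 9), Mul(4, -171))), Mul(-1, 17303)) = Add(Mul(Pow(-103, -1), Add(348, -9, -684)), -17303) = Add(Mul(Rational(-1, 103), -345), -17303) = Add(Rational(345, 103), -17303) = Rational(-1781864, 103)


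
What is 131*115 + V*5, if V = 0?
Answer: 15065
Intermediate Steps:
131*115 + V*5 = 131*115 + 0*5 = 15065 + 0 = 15065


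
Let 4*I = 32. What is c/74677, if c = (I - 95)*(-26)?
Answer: 2262/74677 ≈ 0.030290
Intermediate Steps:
I = 8 (I = (1/4)*32 = 8)
c = 2262 (c = (8 - 95)*(-26) = -87*(-26) = 2262)
c/74677 = 2262/74677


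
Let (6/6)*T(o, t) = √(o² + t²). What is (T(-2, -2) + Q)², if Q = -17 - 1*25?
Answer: 1772 - 168*√2 ≈ 1534.4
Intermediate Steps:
Q = -42 (Q = -17 - 25 = -42)
T(o, t) = √(o² + t²)
(T(-2, -2) + Q)² = (√((-2)² + (-2)²) - 42)² = (√(4 + 4) - 42)² = (√8 - 42)² = (2*√2 - 42)² = (-42 + 2*√2)²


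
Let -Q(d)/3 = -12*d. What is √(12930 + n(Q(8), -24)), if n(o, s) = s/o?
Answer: √465477/6 ≈ 113.71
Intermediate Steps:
Q(d) = 36*d (Q(d) = -(-36)*d = 36*d)
√(12930 + n(Q(8), -24)) = √(12930 - 24/(36*8)) = √(12930 - 24/288) = √(12930 - 24*1/288) = √(12930 - 1/12) = √(155159/12) = √465477/6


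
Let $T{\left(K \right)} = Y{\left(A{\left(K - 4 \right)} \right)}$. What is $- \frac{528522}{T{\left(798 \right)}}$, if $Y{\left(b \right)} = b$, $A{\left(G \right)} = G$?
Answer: $- \frac{264261}{397} \approx -665.64$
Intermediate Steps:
$T{\left(K \right)} = -4 + K$ ($T{\left(K \right)} = K - 4 = -4 + K$)
$- \frac{528522}{T{\left(798 \right)}} = - \frac{528522}{-4 + 798} = - \frac{528522}{794} = \left(-528522\right) \frac{1}{794} = - \frac{264261}{397}$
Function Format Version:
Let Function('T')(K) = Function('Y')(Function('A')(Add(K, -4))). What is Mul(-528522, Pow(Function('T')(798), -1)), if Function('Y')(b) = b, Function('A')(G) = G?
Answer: Rational(-264261, 397) ≈ -665.64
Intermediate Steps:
Function('T')(K) = Add(-4, K) (Function('T')(K) = Add(K, -4) = Add(-4, K))
Mul(-528522, Pow(Function('T')(798), -1)) = Mul(-528522, Pow(Add(-4, 798), -1)) = Mul(-528522, Pow(794, -1)) = Mul(-528522, Rational(1, 794)) = Rational(-264261, 397)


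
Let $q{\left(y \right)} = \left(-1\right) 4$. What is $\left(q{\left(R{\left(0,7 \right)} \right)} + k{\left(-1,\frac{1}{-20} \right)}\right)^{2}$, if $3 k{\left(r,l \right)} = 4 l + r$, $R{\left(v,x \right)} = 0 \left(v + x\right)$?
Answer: $\frac{484}{25} \approx 19.36$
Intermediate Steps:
$R{\left(v,x \right)} = 0$
$q{\left(y \right)} = -4$
$k{\left(r,l \right)} = \frac{r}{3} + \frac{4 l}{3}$ ($k{\left(r,l \right)} = \frac{4 l + r}{3} = \frac{r + 4 l}{3} = \frac{r}{3} + \frac{4 l}{3}$)
$\left(q{\left(R{\left(0,7 \right)} \right)} + k{\left(-1,\frac{1}{-20} \right)}\right)^{2} = \left(-4 + \left(\frac{1}{3} \left(-1\right) + \frac{4}{3 \left(-20\right)}\right)\right)^{2} = \left(-4 + \left(- \frac{1}{3} + \frac{4}{3} \left(- \frac{1}{20}\right)\right)\right)^{2} = \left(-4 - \frac{2}{5}\right)^{2} = \left(- \frac{22}{5}\right)^{2} = \frac{484}{25}$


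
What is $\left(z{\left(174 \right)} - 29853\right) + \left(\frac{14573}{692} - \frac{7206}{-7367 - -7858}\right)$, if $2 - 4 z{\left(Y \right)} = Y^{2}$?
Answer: $- \frac{12712609107}{339772} \approx -37415.0$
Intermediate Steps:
$z{\left(Y \right)} = \frac{1}{2} - \frac{Y^{2}}{4}$
$\left(z{\left(174 \right)} - 29853\right) + \left(\frac{14573}{692} - \frac{7206}{-7367 - -7858}\right) = \left(\left(\frac{1}{2} - \frac{174^{2}}{4}\right) - 29853\right) + \left(\frac{14573}{692} - \frac{7206}{-7367 - -7858}\right) = \left(\left(\frac{1}{2} - 7569\right) - 29853\right) + \left(14573 \cdot \frac{1}{692} - \frac{7206}{-7367 + 7858}\right) = \left(\left(\frac{1}{2} - 7569\right) - 29853\right) + \left(\frac{14573}{692} - \frac{7206}{491}\right) = \left(- \frac{15137}{2} - 29853\right) + \left(\frac{14573}{692} - \frac{7206}{491}\right) = - \frac{74843}{2} + \left(\frac{14573}{692} - \frac{7206}{491}\right) = - \frac{74843}{2} + \frac{2168791}{339772} = - \frac{12712609107}{339772}$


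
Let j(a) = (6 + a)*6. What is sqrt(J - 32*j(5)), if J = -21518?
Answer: I*sqrt(23630) ≈ 153.72*I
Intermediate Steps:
j(a) = 36 + 6*a
sqrt(J - 32*j(5)) = sqrt(-21518 - 32*(36 + 6*5)) = sqrt(-21518 - 32*(36 + 30)) = sqrt(-21518 - 32*66) = sqrt(-21518 - 2112) = sqrt(-23630) = I*sqrt(23630)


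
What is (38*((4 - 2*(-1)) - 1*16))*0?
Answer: 0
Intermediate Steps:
(38*((4 - 2*(-1)) - 1*16))*0 = (38*((4 + 2) - 16))*0 = (38*(6 - 16))*0 = (38*(-10))*0 = -380*0 = 0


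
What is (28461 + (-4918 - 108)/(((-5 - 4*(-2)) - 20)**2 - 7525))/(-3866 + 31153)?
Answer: 102974411/98724366 ≈ 1.0430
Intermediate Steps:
(28461 + (-4918 - 108)/(((-5 - 4*(-2)) - 20)**2 - 7525))/(-3866 + 31153) = (28461 - 5026/(((-5 + 8) - 20)**2 - 7525))/27287 = (28461 - 5026/((3 - 20)**2 - 7525))*(1/27287) = (28461 - 5026/((-17)**2 - 7525))*(1/27287) = (28461 - 5026/(289 - 7525))*(1/27287) = (28461 - 5026/(-7236))*(1/27287) = (28461 - 5026*(-1/7236))*(1/27287) = (28461 + 2513/3618)*(1/27287) = (102974411/3618)*(1/27287) = 102974411/98724366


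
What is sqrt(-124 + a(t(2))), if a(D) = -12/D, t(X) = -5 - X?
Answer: 2*I*sqrt(1498)/7 ≈ 11.058*I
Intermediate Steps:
sqrt(-124 + a(t(2))) = sqrt(-124 - 12/(-5 - 1*2)) = sqrt(-124 - 12/(-5 - 2)) = sqrt(-124 - 12/(-7)) = sqrt(-124 - 12*(-1/7)) = sqrt(-124 + 12/7) = sqrt(-856/7) = 2*I*sqrt(1498)/7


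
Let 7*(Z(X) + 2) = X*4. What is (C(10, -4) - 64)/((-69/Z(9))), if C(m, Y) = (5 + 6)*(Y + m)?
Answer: -44/483 ≈ -0.091097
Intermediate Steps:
Z(X) = -2 + 4*X/7 (Z(X) = -2 + (X*4)/7 = -2 + (4*X)/7 = -2 + 4*X/7)
C(m, Y) = 11*Y + 11*m (C(m, Y) = 11*(Y + m) = 11*Y + 11*m)
(C(10, -4) - 64)/((-69/Z(9))) = ((11*(-4) + 11*10) - 64)/((-69/(-2 + (4/7)*9))) = ((-44 + 110) - 64)/((-69/(-2 + 36/7))) = (66 - 64)/((-69/22/7)) = 2/(-69*7/22) = 2/(-483/22) = -22/483*2 = -44/483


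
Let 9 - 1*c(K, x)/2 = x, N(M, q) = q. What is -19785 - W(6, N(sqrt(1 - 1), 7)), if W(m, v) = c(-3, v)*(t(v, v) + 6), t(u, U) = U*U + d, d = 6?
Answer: -20029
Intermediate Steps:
t(u, U) = 6 + U**2 (t(u, U) = U*U + 6 = U**2 + 6 = 6 + U**2)
c(K, x) = 18 - 2*x
W(m, v) = (12 + v**2)*(18 - 2*v) (W(m, v) = (18 - 2*v)*((6 + v**2) + 6) = (18 - 2*v)*(12 + v**2) = (12 + v**2)*(18 - 2*v))
-19785 - W(6, N(sqrt(1 - 1), 7)) = -19785 - (-2)*(-9 + 7)*(12 + 7**2) = -19785 - (-2)*(-2)*(12 + 49) = -19785 - (-2)*(-2)*61 = -19785 - 1*244 = -19785 - 244 = -20029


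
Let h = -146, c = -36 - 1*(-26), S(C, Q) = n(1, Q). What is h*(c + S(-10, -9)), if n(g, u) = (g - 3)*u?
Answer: -1168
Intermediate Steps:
n(g, u) = u*(-3 + g) (n(g, u) = (-3 + g)*u = u*(-3 + g))
S(C, Q) = -2*Q (S(C, Q) = Q*(-3 + 1) = Q*(-2) = -2*Q)
c = -10 (c = -36 + 26 = -10)
h*(c + S(-10, -9)) = -146*(-10 - 2*(-9)) = -146*(-10 + 18) = -146*8 = -1168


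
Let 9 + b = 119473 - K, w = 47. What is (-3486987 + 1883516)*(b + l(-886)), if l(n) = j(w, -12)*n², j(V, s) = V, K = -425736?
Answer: -60033973481652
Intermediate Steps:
l(n) = 47*n²
b = 545200 (b = -9 + (119473 - 1*(-425736)) = -9 + (119473 + 425736) = -9 + 545209 = 545200)
(-3486987 + 1883516)*(b + l(-886)) = (-3486987 + 1883516)*(545200 + 47*(-886)²) = -1603471*(545200 + 47*784996) = -1603471*(545200 + 36894812) = -1603471*37440012 = -60033973481652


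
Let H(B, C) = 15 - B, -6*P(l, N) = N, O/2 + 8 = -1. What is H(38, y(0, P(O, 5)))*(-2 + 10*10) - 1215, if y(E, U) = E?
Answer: -3469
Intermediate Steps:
O = -18 (O = -16 + 2*(-1) = -16 - 2 = -18)
P(l, N) = -N/6
H(38, y(0, P(O, 5)))*(-2 + 10*10) - 1215 = (15 - 1*38)*(-2 + 10*10) - 1215 = (15 - 38)*(-2 + 100) - 1215 = -23*98 - 1215 = -2254 - 1215 = -3469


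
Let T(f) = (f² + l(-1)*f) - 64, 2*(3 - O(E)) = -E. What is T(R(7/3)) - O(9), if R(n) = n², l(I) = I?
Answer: -7663/162 ≈ -47.302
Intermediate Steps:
O(E) = 3 + E/2 (O(E) = 3 - (-1)*E/2 = 3 + E/2)
T(f) = -64 + f² - f (T(f) = (f² - f) - 64 = -64 + f² - f)
T(R(7/3)) - O(9) = (-64 + ((7/3)²)² - (7/3)²) - (3 + (½)*9) = (-64 + ((7*(⅓))²)² - (7*(⅓))²) - (3 + 9/2) = (-64 + ((7/3)²)² - (7/3)²) - 1*15/2 = (-64 + (49/9)² - 1*49/9) - 15/2 = (-64 + 2401/81 - 49/9) - 15/2 = -3224/81 - 15/2 = -7663/162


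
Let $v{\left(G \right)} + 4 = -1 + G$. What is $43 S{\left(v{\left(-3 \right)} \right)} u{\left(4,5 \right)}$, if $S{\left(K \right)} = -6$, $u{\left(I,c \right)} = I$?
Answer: $-1032$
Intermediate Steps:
$v{\left(G \right)} = -5 + G$ ($v{\left(G \right)} = -4 + \left(-1 + G\right) = -5 + G$)
$43 S{\left(v{\left(-3 \right)} \right)} u{\left(4,5 \right)} = 43 \left(-6\right) 4 = \left(-258\right) 4 = -1032$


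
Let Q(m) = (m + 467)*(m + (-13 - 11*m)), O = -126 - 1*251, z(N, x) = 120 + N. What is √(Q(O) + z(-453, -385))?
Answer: 3*√37533 ≈ 581.20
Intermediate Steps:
O = -377 (O = -126 - 251 = -377)
Q(m) = (-13 - 10*m)*(467 + m) (Q(m) = (467 + m)*(-13 - 10*m) = (-13 - 10*m)*(467 + m))
√(Q(O) + z(-453, -385)) = √((-6071 - 4683*(-377) - 10*(-377)²) + (120 - 453)) = √((-6071 + 1765491 - 10*142129) - 333) = √((-6071 + 1765491 - 1421290) - 333) = √(338130 - 333) = √337797 = 3*√37533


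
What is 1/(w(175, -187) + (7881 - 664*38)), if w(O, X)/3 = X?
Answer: -1/17912 ≈ -5.5828e-5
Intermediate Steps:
w(O, X) = 3*X
1/(w(175, -187) + (7881 - 664*38)) = 1/(3*(-187) + (7881 - 664*38)) = 1/(-561 + (7881 - 1*25232)) = 1/(-561 + (7881 - 25232)) = 1/(-561 - 17351) = 1/(-17912) = -1/17912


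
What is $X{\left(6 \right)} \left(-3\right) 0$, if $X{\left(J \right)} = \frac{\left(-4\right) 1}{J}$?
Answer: $0$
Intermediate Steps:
$X{\left(J \right)} = - \frac{4}{J}$
$X{\left(6 \right)} \left(-3\right) 0 = - \frac{4}{6} \left(-3\right) 0 = \left(-4\right) \frac{1}{6} \left(-3\right) 0 = \left(- \frac{2}{3}\right) \left(-3\right) 0 = 2 \cdot 0 = 0$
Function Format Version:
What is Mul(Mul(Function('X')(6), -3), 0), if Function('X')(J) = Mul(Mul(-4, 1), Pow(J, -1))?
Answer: 0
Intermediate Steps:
Function('X')(J) = Mul(-4, Pow(J, -1))
Mul(Mul(Function('X')(6), -3), 0) = Mul(Mul(Mul(-4, Pow(6, -1)), -3), 0) = Mul(Mul(Mul(-4, Rational(1, 6)), -3), 0) = Mul(Mul(Rational(-2, 3), -3), 0) = Mul(2, 0) = 0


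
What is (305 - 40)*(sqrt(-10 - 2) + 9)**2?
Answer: 18285 + 9540*I*sqrt(3) ≈ 18285.0 + 16524.0*I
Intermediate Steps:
(305 - 40)*(sqrt(-10 - 2) + 9)**2 = 265*(sqrt(-12) + 9)**2 = 265*(2*I*sqrt(3) + 9)**2 = 265*(9 + 2*I*sqrt(3))**2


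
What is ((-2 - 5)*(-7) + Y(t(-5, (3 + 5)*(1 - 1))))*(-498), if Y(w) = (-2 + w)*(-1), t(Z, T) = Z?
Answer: -27888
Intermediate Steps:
Y(w) = 2 - w
((-2 - 5)*(-7) + Y(t(-5, (3 + 5)*(1 - 1))))*(-498) = ((-2 - 5)*(-7) + (2 - 1*(-5)))*(-498) = (-7*(-7) + (2 + 5))*(-498) = (49 + 7)*(-498) = 56*(-498) = -27888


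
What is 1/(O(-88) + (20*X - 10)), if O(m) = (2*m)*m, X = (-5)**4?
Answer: 1/27978 ≈ 3.5742e-5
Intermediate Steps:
X = 625
O(m) = 2*m**2
1/(O(-88) + (20*X - 10)) = 1/(2*(-88)**2 + (20*625 - 10)) = 1/(2*7744 + (12500 - 10)) = 1/(15488 + 12490) = 1/27978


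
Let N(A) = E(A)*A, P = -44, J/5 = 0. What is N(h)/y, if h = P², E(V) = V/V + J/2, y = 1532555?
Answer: 1936/1532555 ≈ 0.0012632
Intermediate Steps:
J = 0 (J = 5*0 = 0)
E(V) = 1 (E(V) = V/V + 0/2 = 1 + 0*(½) = 1 + 0 = 1)
h = 1936 (h = (-44)² = 1936)
N(A) = A (N(A) = 1*A = A)
N(h)/y = 1936/1532555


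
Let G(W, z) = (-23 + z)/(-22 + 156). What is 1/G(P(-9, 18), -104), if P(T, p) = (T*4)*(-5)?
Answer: -134/127 ≈ -1.0551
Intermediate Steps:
P(T, p) = -20*T (P(T, p) = (4*T)*(-5) = -20*T)
G(W, z) = -23/134 + z/134 (G(W, z) = (-23 + z)/134 = (-23 + z)*(1/134) = -23/134 + z/134)
1/G(P(-9, 18), -104) = 1/(-23/134 + (1/134)*(-104)) = 1/(-23/134 - 52/67) = 1/(-127/134) = -134/127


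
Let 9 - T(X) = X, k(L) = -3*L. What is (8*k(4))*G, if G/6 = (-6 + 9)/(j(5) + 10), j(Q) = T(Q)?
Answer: -864/7 ≈ -123.43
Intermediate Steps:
T(X) = 9 - X
j(Q) = 9 - Q
G = 9/7 (G = 6*((-6 + 9)/((9 - 1*5) + 10)) = 6*(3/((9 - 5) + 10)) = 6*(3/(4 + 10)) = 6*(3/14) = 9/7 ≈ 1.2857)
(8*k(4))*G = (8*(-3*4))*(9/7) = (8*(-12))*(9/7) = -96*9/7 = -864/7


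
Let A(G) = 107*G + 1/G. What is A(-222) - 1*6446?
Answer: -6704401/222 ≈ -30200.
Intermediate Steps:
A(G) = 1/G + 107*G
A(-222) - 1*6446 = (1/(-222) + 107*(-222)) - 1*6446 = (-1/222 - 23754) - 6446 = -5273389/222 - 6446 = -6704401/222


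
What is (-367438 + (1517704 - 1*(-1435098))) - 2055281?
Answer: 530083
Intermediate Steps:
(-367438 + (1517704 - 1*(-1435098))) - 2055281 = (-367438 + (1517704 + 1435098)) - 2055281 = (-367438 + 2952802) - 2055281 = 2585364 - 2055281 = 530083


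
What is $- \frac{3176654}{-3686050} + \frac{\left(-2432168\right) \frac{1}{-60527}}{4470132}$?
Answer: $\frac{107437020004319407}{124663906382110275} \approx 0.86181$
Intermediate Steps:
$- \frac{3176654}{-3686050} + \frac{\left(-2432168\right) \frac{1}{-60527}}{4470132} = \left(-3176654\right) \left(- \frac{1}{3686050}\right) + \left(-2432168\right) \left(- \frac{1}{60527}\right) \frac{1}{4470132} = \frac{1588327}{1843025} + \frac{2432168}{60527} \cdot \frac{1}{4470132} = \frac{1588327}{1843025} + \frac{608042}{67640919891} = \frac{107437020004319407}{124663906382110275}$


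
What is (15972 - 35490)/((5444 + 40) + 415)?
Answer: -19518/5899 ≈ -3.3087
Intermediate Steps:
(15972 - 35490)/((5444 + 40) + 415) = -19518/(5484 + 415) = -19518/5899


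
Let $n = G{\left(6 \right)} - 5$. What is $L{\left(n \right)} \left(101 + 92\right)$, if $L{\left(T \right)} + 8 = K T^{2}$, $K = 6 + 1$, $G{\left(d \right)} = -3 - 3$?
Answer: $161927$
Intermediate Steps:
$G{\left(d \right)} = -6$
$K = 7$
$n = -11$ ($n = -6 - 5 = -11$)
$L{\left(T \right)} = -8 + 7 T^{2}$
$L{\left(n \right)} \left(101 + 92\right) = \left(-8 + 7 \left(-11\right)^{2}\right) \left(101 + 92\right) = \left(-8 + 7 \cdot 121\right) 193 = \left(-8 + 847\right) 193 = 839 \cdot 193 = 161927$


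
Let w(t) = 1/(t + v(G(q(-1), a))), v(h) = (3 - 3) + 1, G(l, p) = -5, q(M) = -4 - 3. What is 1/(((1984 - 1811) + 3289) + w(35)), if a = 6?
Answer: 36/124633 ≈ 0.00028885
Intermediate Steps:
q(M) = -7
v(h) = 1 (v(h) = 0 + 1 = 1)
w(t) = 1/(1 + t) (w(t) = 1/(t + 1) = 1/(1 + t))
1/(((1984 - 1811) + 3289) + w(35)) = 1/(((1984 - 1811) + 3289) + 1/(1 + 35)) = 1/((173 + 3289) + 1/36) = 1/(3462 + 1/36) = 1/(124633/36) = 36/124633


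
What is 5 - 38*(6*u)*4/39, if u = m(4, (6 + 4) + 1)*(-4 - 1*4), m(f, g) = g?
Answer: 26817/13 ≈ 2062.8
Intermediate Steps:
u = -88 (u = ((6 + 4) + 1)*(-4 - 1*4) = (10 + 1)*(-4 - 4) = 11*(-8) = -88)
5 - 38*(6*u)*4/39 = 5 - 38*(6*(-88))*4/39 = 5 - 38*(-528*4)/39 = 5 - (-80256)/39 = 5 - 38*(-704/13) = 5 + 26752/13 = 26817/13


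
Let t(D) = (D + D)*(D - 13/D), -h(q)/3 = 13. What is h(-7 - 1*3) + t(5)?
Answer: -15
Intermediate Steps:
h(q) = -39 (h(q) = -3*13 = -39)
t(D) = 2*D*(D - 13/D) (t(D) = (2*D)*(D - 13/D) = 2*D*(D - 13/D))
h(-7 - 1*3) + t(5) = -39 + (-26 + 2*5²) = -39 + (-26 + 2*25) = -39 + (-26 + 50) = -39 + 24 = -15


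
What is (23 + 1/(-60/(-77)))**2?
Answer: 2122849/3600 ≈ 589.68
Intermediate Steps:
(23 + 1/(-60/(-77)))**2 = (23 + 1/(-60*(-1/77)))**2 = (23 + 1/(60/77))**2 = (23 + 77/60)**2 = (1457/60)**2 = 2122849/3600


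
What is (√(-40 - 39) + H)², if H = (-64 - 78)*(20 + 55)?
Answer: (10650 - I*√79)² ≈ 1.1342e+8 - 1.893e+5*I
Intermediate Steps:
H = -10650 (H = -142*75 = -10650)
(√(-40 - 39) + H)² = (√(-40 - 39) - 10650)² = (√(-79) - 10650)² = (I*√79 - 10650)² = (-10650 + I*√79)²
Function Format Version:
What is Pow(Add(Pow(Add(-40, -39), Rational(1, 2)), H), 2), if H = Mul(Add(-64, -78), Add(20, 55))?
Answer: Pow(Add(10650, Mul(-1, I, Pow(79, Rational(1, 2)))), 2) ≈ Add(1.1342e+8, Mul(-1.893e+5, I))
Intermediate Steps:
H = -10650 (H = Mul(-142, 75) = -10650)
Pow(Add(Pow(Add(-40, -39), Rational(1, 2)), H), 2) = Pow(Add(Pow(Add(-40, -39), Rational(1, 2)), -10650), 2) = Pow(Add(Pow(-79, Rational(1, 2)), -10650), 2) = Pow(Add(Mul(I, Pow(79, Rational(1, 2))), -10650), 2) = Pow(Add(-10650, Mul(I, Pow(79, Rational(1, 2)))), 2)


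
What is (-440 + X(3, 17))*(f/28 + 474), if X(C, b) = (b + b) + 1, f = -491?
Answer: -5176305/28 ≈ -1.8487e+5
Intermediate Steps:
X(C, b) = 1 + 2*b (X(C, b) = 2*b + 1 = 1 + 2*b)
(-440 + X(3, 17))*(f/28 + 474) = (-440 + (1 + 2*17))*(-491/28 + 474) = (-440 + (1 + 34))*(-491*1/28 + 474) = (-440 + 35)*(-491/28 + 474) = -405*12781/28 = -5176305/28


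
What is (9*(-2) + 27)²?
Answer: 81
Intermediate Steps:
(9*(-2) + 27)² = (-18 + 27)² = 9² = 81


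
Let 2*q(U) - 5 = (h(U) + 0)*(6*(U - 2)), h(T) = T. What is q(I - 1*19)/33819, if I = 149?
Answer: 99845/67638 ≈ 1.4762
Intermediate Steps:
q(U) = 5/2 + U*(-12 + 6*U)/2 (q(U) = 5/2 + ((U + 0)*(6*(U - 2)))/2 = 5/2 + (U*(6*(-2 + U)))/2 = 5/2 + (U*(-12 + 6*U))/2 = 5/2 + U*(-12 + 6*U)/2)
q(I - 1*19)/33819 = (5/2 - 6*(149 - 1*19) + 3*(149 - 1*19)²)/33819 = (5/2 - 6*(149 - 19) + 3*(149 - 19)²)*(1/33819) = (5/2 - 6*130 + 3*130²)*(1/33819) = (5/2 - 780 + 3*16900)*(1/33819) = (5/2 - 780 + 50700)*(1/33819) = (99845/2)*(1/33819) = 99845/67638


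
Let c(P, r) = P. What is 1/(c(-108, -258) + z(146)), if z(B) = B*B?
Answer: 1/21208 ≈ 4.7152e-5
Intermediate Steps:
z(B) = B**2
1/(c(-108, -258) + z(146)) = 1/(-108 + 146**2) = 1/(-108 + 21316) = 1/21208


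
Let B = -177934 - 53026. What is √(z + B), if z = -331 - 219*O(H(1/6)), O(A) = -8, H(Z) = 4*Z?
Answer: I*√229539 ≈ 479.1*I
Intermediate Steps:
B = -230960
z = 1421 (z = -331 - 219*(-8) = -331 + 1752 = 1421)
√(z + B) = √(1421 - 230960) = √(-229539) = I*√229539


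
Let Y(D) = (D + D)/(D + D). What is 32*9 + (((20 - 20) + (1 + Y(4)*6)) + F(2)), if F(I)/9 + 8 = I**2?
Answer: 259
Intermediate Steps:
F(I) = -72 + 9*I**2
Y(D) = 1 (Y(D) = (2*D)/((2*D)) = (2*D)*(1/(2*D)) = 1)
32*9 + (((20 - 20) + (1 + Y(4)*6)) + F(2)) = 32*9 + (((20 - 20) + (1 + 1*6)) + (-72 + 9*2**2)) = 288 + ((0 + (1 + 6)) + (-72 + 9*4)) = 288 + ((0 + 7) + (-72 + 36)) = 288 + (7 - 36) = 288 - 29 = 259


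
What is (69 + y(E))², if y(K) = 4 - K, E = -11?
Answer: 7056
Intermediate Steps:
(69 + y(E))² = (69 + (4 - 1*(-11)))² = (69 + (4 + 11))² = (69 + 15)² = 84² = 7056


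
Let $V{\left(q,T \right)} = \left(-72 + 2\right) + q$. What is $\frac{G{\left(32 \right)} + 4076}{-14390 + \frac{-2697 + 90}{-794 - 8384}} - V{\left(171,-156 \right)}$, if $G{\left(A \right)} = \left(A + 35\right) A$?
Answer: $- \frac{13396037273}{132068813} \approx -101.43$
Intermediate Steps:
$G{\left(A \right)} = A \left(35 + A\right)$ ($G{\left(A \right)} = \left(35 + A\right) A = A \left(35 + A\right)$)
$V{\left(q,T \right)} = -70 + q$
$\frac{G{\left(32 \right)} + 4076}{-14390 + \frac{-2697 + 90}{-794 - 8384}} - V{\left(171,-156 \right)} = \frac{32 \left(35 + 32\right) + 4076}{-14390 + \frac{-2697 + 90}{-794 - 8384}} - \left(-70 + 171\right) = \frac{32 \cdot 67 + 4076}{-14390 - \frac{2607}{-9178}} - 101 = \frac{2144 + 4076}{-14390 - - \frac{2607}{9178}} - 101 = \frac{6220}{-14390 + \frac{2607}{9178}} - 101 = \frac{6220}{- \frac{132068813}{9178}} - 101 = 6220 \left(- \frac{9178}{132068813}\right) - 101 = - \frac{57087160}{132068813} - 101 = - \frac{13396037273}{132068813}$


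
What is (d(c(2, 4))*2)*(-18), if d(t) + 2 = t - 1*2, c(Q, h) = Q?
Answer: 72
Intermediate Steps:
d(t) = -4 + t (d(t) = -2 + (t - 1*2) = -2 + (t - 2) = -2 + (-2 + t) = -4 + t)
(d(c(2, 4))*2)*(-18) = ((-4 + 2)*2)*(-18) = -2*2*(-18) = -4*(-18) = 72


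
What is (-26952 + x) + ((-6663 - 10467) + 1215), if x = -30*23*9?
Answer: -49077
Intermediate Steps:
x = -6210 (x = -690*9 = -6210)
(-26952 + x) + ((-6663 - 10467) + 1215) = (-26952 - 6210) + ((-6663 - 10467) + 1215) = -33162 + (-17130 + 1215) = -33162 - 15915 = -49077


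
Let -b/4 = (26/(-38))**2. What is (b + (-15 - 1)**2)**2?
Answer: 8416227600/130321 ≈ 64581.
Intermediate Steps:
b = -676/361 (b = -4*(26/(-38))**2 = -4*(26*(-1/38))**2 = -4*(-13/19)**2 = -4*169/361 = -676/361 ≈ -1.8726)
(b + (-15 - 1)**2)**2 = (-676/361 + (-15 - 1)**2)**2 = (-676/361 + (-16)**2)**2 = (-676/361 + 256)**2 = (91740/361)**2 = 8416227600/130321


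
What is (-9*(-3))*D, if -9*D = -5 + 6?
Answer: -3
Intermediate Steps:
D = -⅑ (D = -(-5 + 6)/9 = -⅑*1 = -⅑ ≈ -0.11111)
(-9*(-3))*D = -9*(-3)*(-⅑) = 27*(-⅑) = -3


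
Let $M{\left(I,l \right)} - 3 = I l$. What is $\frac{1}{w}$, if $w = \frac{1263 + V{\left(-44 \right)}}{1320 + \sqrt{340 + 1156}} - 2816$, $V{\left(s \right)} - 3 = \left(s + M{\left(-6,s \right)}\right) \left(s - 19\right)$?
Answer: $- \frac{4919259224}{13900313324833} - \frac{25566 \sqrt{374}}{13900313324833} \approx -0.00035393$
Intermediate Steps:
$M{\left(I,l \right)} = 3 + I l$
$V{\left(s \right)} = 3 + \left(-19 + s\right) \left(3 - 5 s\right)$ ($V{\left(s \right)} = 3 + \left(s - \left(-3 + 6 s\right)\right) \left(s - 19\right) = 3 + \left(3 - 5 s\right) \left(-19 + s\right) = 3 + \left(-19 + s\right) \left(3 - 5 s\right)$)
$w = -2816 - \frac{12783}{1320 + 2 \sqrt{374}}$ ($w = \frac{1263 - \left(4366 + 9680\right)}{1320 + \sqrt{340 + 1156}} - 2816 = \frac{1263 - 14046}{1320 + \sqrt{1496}} - 2816 = \frac{1263 - 14046}{1320 + 2 \sqrt{374}} - 2816 = - \frac{12783}{1320 + 2 \sqrt{374}} - 2816 = -2816 - \frac{12783}{1320 + 2 \sqrt{374}} \approx -2825.4$)
$\frac{1}{w} = \frac{1}{- \frac{55900673}{19783} + \frac{12783 \sqrt{374}}{870452}}$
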